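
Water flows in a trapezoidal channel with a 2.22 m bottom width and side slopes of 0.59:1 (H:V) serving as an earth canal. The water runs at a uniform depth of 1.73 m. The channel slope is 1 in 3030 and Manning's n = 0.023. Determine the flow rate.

With bottom width b = 2.22 m and side slope z = 0.59: A = (b + zy)y = (2.22 + 0.59×1.73)×1.73 = 5.606 m²; P = b + 2y√(1+z²) = 2.22 + 2×1.73×1.161 = 6.237 m.
Hydraulic radius R = A/P = 5.606/6.237 = 0.8988 m.
Manning's equation: Q = (1/n) A R^(2/3) S^(1/2) = (1/0.023) × 5.606 × 0.8988^(2/3) × 0.00033^(1/2) = 4.12 m³/s.

Q = 4.12 m³/s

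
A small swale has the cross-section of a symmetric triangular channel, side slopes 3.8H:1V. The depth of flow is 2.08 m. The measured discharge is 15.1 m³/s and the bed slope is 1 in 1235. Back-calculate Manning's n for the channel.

For a triangular section with side slope z = 3.8: A = zy² = 3.8×2.08² = 16.44 m²; P = 2y√(1+z²) = 2×2.08×3.929 = 16.35 m.
Hydraulic radius R = A/P = 16.44/16.35 = 1.006 m.
Rearranging Manning's equation: n = (1/Q) A R^(2/3) S^(1/2) = (1/15.1) × 16.44 × 1.006^(2/3) × √0.0008097 = 0.0311.

n = 0.0311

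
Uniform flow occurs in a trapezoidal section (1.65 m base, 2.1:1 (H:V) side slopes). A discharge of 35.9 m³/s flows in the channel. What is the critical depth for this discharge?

y_c = 1.91 m

At critical depth, Q² T / (g A³) = 1, i.e. A³/T = Q²/g = 35.9²/9.81 = 131.4.
At y = 2.29 m: A³/T = 287.2 — over.
At y = 1.91 m: A³/T = 130.7 — close enough.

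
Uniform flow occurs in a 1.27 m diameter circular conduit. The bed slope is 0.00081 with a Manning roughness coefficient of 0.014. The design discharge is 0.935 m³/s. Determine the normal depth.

Manning's equation rearranged: A R^(2/3) = nQ / (1·√S) = 0.014 × 0.935 / (√0.00081) = 0.4599.
At y = 0.608 m: A R^(2/3) = 0.2736 — short.
At y = 0.939 m: A R^(2/3) = 0.5286 — over.
At y = 0.844 m: A R^(2/3) = 0.4601 — matches.

y_n = 0.844 m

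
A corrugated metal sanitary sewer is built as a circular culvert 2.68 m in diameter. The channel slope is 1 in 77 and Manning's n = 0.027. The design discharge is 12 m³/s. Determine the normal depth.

y_n = 1.59 m

Manning's equation rearranged: A R^(2/3) = nQ / (1·√S) = 0.027 × 12 / (√0.01299) = 2.843.
Trying y = 1.4 m: A R^(2/3) = 2.325 — short.
Trying y = 1.79 m: A R^(2/3) = 3.395 — over.
Trying y = 1.59 m: A R^(2/3) = 2.852 — close enough.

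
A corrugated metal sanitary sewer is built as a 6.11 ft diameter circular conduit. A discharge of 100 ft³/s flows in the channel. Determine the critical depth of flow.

At critical depth, Q² T / (g A³) = 1, i.e. A³/T = Q²/g = 100²/32.2 = 310.6.
Trying y = 3.03 ft: A³/T = 499.8 — too large.
Trying y = 2.34 ft: A³/T = 185.7 — too small.
Trying y = 2.68 ft: A³/T = 312.5 — matches.

y_c = 2.68 ft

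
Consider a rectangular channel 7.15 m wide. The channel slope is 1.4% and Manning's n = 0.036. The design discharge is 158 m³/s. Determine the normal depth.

Manning's equation rearranged: A R^(2/3) = nQ / (1·√S) = 0.036 × 158 / (√0.014) = 48.07.
Try y = 5.1 m: A R^(2/3) = 59.83 — high.
Try y = 3.77 m: A R^(2/3) = 40.4 — low.
Try y = 4.3 m: A R^(2/3) = 48.02 — matches.

y_n = 4.3 m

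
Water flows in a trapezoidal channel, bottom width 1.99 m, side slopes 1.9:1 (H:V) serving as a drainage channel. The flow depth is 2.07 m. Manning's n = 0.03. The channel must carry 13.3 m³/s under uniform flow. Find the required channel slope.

With bottom width b = 1.99 m and side slope z = 1.9: A = (b + zy)y = (1.99 + 1.9×2.07)×2.07 = 12.26 m²; P = b + 2y√(1+z²) = 1.99 + 2×2.07×2.147 = 10.88 m.
Hydraulic radius R = A/P = 12.26/10.88 = 1.127 m.
From Manning's equation, S = [nQ / (1 A R^(2/3))]² = [0.03 × 13.3 / (1 × 12.26 × 1.127^(2/3))]² = 0.000903.

S = 0.000903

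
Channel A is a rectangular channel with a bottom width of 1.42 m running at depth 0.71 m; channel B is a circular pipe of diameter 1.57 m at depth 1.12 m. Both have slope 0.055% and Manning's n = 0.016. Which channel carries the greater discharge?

channel B

Channel A: Flow area A = b·y = 1.42 × 0.71 = 1.008 m². Wetted perimeter P = b + 2y = 1.42 + 2×0.71 = 2.84 m. Hydraulic radius R = A/P = 1.008/2.84 = 0.355 m. Q_A = (1/0.016)·1.008·0.355^(2/3)·√0.00055 = 0.7409 m³/s.
Channel B: For a circular section of diameter D = 1.57 m at depth y = 1.12 m, the central angle is θ = 2 arccos(1 − 2y/D) = 4.023 rad. Then A = (D²/8)(θ − sin θ) = 1.477 m² and P = Dθ/2 = 3.158 m. Hydraulic radius R = A/P = 1.477/3.158 = 0.4678 m. Q_B = (1/0.016)·1.477·0.4678^(2/3)·√0.00055 = 1.305 m³/s.
Q_A = 0.7409 m³/s vs Q_B = 1.305 m³/s, so channel B carries more.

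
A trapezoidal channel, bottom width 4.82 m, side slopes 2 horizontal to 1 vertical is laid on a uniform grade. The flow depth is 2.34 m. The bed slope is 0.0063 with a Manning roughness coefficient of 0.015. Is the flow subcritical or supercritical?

With bottom width b = 4.82 m and side slope z = 2: A = (b + zy)y = (4.82 + 2×2.34)×2.34 = 22.23 m²; P = b + 2y√(1+z²) = 4.82 + 2×2.34×2.236 = 15.28 m.
Hydraulic radius R = A/P = 22.23/15.28 = 1.454 m.
V = (1/n) R^(2/3) √S = (1/0.015) × 1.454^(2/3) × √0.0063 = 6.793 m/s. Hydraulic depth D_h = A/T = 22.23/14.18 = 1.568 m.
Froude number Fr = V/√(g·D_h) = 6.793/√(9.81×1.568) = 1.73, which is greater than 1, so the flow is supercritical.

supercritical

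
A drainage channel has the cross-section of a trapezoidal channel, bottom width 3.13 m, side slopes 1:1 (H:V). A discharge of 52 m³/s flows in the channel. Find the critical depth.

At critical depth, Q² T / (g A³) = 1, i.e. A³/T = Q²/g = 52²/9.81 = 275.6.
Trying y = 1.98 m: A³/T = 146.1 — short.
Trying y = 2.69 m: A³/T = 450.9 — over.
Trying y = 2.36 m: A³/T = 277.1 — ≈ 275.6.

y_c = 2.36 m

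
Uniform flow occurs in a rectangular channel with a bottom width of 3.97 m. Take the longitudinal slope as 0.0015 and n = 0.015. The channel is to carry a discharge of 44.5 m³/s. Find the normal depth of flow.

Manning's equation rearranged: A R^(2/3) = nQ / (1·√S) = 0.015 × 44.5 / (√0.0015) = 17.23.
Trying y = 3.98 m: A R^(2/3) = 19.06 — high.
Trying y = 3.67 m: A R^(2/3) = 17.25 — ≈ 17.23.

y_n = 3.67 m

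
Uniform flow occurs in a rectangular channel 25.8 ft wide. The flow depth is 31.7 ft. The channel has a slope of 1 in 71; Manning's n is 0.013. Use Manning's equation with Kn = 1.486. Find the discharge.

Flow area A = b·y = 25.8 × 31.7 = 817.9 ft². Wetted perimeter P = b + 2y = 25.8 + 2×31.7 = 89.2 ft.
Hydraulic radius R = A/P = 817.9/89.2 = 9.169 ft.
Manning's equation: Q = (1.486/n) A R^(2/3) S^(1/2) = (1.486/0.013) × 817.9 × 9.169^(2/3) × 0.01408^(1/2) = 48600 ft³/s.

Q = 48600 ft³/s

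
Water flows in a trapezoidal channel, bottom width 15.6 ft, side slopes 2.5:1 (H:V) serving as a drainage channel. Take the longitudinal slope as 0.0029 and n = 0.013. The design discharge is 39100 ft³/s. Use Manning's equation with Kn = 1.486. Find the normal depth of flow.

Manning's equation rearranged: A R^(2/3) = nQ / (1.486·√S) = 0.013 × 39100 / (1.486 × √0.0029) = 6352.
Try y = 17.4 ft: A R^(2/3) = 4583 — low.
Try y = 22 ft: A R^(2/3) = 7952 — high.
Try y = 20 ft: A R^(2/3) = 6347 — matches.

y_n = 20 ft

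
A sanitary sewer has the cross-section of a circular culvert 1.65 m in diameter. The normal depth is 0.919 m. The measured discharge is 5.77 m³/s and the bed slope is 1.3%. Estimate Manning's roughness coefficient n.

n = 0.014

For a circular section of diameter D = 1.65 m at depth y = 0.919 m, the central angle is θ = 2 arccos(1 − 2y/D) = 3.37 rad. Then A = (D²/8)(θ − sin θ) = 1.224 m² and P = Dθ/2 = 2.78 m.
Hydraulic radius R = A/P = 1.224/2.78 = 0.4402 m.
Rearranging Manning's equation: n = (1/Q) A R^(2/3) S^(1/2) = (1/5.77) × 1.224 × 0.4402^(2/3) × √0.013 = 0.014.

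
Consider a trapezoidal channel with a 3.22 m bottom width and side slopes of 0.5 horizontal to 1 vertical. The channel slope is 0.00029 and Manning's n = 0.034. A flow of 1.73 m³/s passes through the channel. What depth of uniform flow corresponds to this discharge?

Manning's equation rearranged: A R^(2/3) = nQ / (1·√S) = 0.034 × 1.73 / (√0.00029) = 3.454.
At y = 0.957 m: A R^(2/3) = 2.684 — too small.
At y = 1.12 m: A R^(2/3) = 3.462 — matches.

y_n = 1.12 m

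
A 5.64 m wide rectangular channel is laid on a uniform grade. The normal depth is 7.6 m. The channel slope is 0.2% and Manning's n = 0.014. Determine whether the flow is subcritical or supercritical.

subcritical

Flow area A = b·y = 5.64 × 7.6 = 42.86 m². Wetted perimeter P = b + 2y = 5.64 + 2×7.6 = 20.84 m.
Hydraulic radius R = A/P = 42.86/20.84 = 2.057 m.
V = (1/n) R^(2/3) √S = (1/0.014) × 2.057^(2/3) × √0.002 = 5.166 m/s. Hydraulic depth D_h = A/T = 42.86/5.64 = 7.6 m.
Froude number Fr = V/√(g·D_h) = 5.166/√(9.81×7.6) = 0.598, which is less than 1, so the flow is subcritical.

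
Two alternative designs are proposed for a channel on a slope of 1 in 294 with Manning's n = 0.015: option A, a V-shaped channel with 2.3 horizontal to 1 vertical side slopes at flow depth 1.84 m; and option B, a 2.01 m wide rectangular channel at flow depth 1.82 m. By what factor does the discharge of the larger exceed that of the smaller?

2.54

Channel A: For a triangular section with side slope z = 2.3: A = zy² = 2.3×1.84² = 7.787 m²; P = 2y√(1+z²) = 2×1.84×2.508 = 9.229 m. Hydraulic radius R = A/P = 7.787/9.229 = 0.8437 m. Q_A = (1/0.015)·7.787·0.8437^(2/3)·√0.003401 = 27.03 m³/s.
Channel B: Flow area A = b·y = 2.01 × 1.82 = 3.658 m². Wetted perimeter P = b + 2y = 2.01 + 2×1.82 = 5.65 m. Hydraulic radius R = A/P = 3.658/5.65 = 0.6475 m. Q_B = (1/0.015)·3.658·0.6475^(2/3)·√0.003401 = 10.65 m³/s.
The larger discharge is 27.03 m³/s and the smaller is 10.65 m³/s; the ratio is 2.54.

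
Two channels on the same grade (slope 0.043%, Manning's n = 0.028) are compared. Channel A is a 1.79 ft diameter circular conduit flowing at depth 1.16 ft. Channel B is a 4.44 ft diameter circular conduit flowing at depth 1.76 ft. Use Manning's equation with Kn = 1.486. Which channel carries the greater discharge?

Channel A: For a circular section of diameter D = 1.79 ft at depth y = 1.16 ft, the central angle is θ = 2 arccos(1 − 2y/D) = 3.743 rad. Then A = (D²/8)(θ − sin θ) = 1.726 ft² and P = Dθ/2 = 3.35 ft. Hydraulic radius R = A/P = 1.726/3.35 = 0.5151 ft. Q_A = (1.486/0.028)·1.726·0.5151^(2/3)·√0.00043 = 1.22 ft³/s.
Channel B: For a circular section of diameter D = 4.44 ft at depth y = 1.76 ft, the central angle is θ = 2 arccos(1 − 2y/D) = 2.724 rad. Then A = (D²/8)(θ − sin θ) = 5.714 ft² and P = Dθ/2 = 6.048 ft. Hydraulic radius R = A/P = 5.714/6.048 = 0.9448 ft. Q_B = (1.486/0.028)·5.714·0.9448^(2/3)·√0.00043 = 6.055 ft³/s.
Q_A = 1.22 ft³/s vs Q_B = 6.055 ft³/s, so channel B carries more.

channel B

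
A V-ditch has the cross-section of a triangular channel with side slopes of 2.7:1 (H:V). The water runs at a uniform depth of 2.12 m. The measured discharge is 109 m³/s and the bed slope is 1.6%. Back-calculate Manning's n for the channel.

For a triangular section with side slope z = 2.7: A = zy² = 2.7×2.12² = 12.13 m²; P = 2y√(1+z²) = 2×2.12×2.879 = 12.21 m.
Hydraulic radius R = A/P = 12.13/12.21 = 0.994 m.
Rearranging Manning's equation: n = (1/Q) A R^(2/3) S^(1/2) = (1/109) × 12.13 × 0.994^(2/3) × √0.016 = 0.014.

n = 0.014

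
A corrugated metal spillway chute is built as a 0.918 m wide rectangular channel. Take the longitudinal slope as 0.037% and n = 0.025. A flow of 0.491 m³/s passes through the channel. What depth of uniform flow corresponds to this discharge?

y_n = 1.41 m

Manning's equation rearranged: A R^(2/3) = nQ / (1·√S) = 0.025 × 0.491 / (√0.00037) = 0.6381.
At y = 1.16 m: A R^(2/3) = 0.5074 — short.
At y = 1.54 m: A R^(2/3) = 0.7069 — over.
At y = 1.41 m: A R^(2/3) = 0.6383 — matches.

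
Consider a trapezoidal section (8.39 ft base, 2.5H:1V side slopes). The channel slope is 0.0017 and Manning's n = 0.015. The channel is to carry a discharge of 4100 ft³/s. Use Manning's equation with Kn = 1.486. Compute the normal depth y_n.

y_n = 9.92 ft

Manning's equation rearranged: A R^(2/3) = nQ / (1.486·√S) = 0.015 × 4100 / (1.486 × √0.0017) = 1004.
Trying y = 11.5 ft: A R^(2/3) = 1422 — over.
Trying y = 7.3 ft: A R^(2/3) = 496.3 — short.
Trying y = 9.92 ft: A R^(2/3) = 1004 — ≈ 1004.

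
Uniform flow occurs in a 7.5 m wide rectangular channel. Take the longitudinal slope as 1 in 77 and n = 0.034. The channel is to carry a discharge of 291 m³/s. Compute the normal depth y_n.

Manning's equation rearranged: A R^(2/3) = nQ / (1·√S) = 0.034 × 291 / (√0.01299) = 86.82.
Try y = 7.82 m: A R^(2/3) = 109 — too large.
Try y = 5.47 m: A R^(2/3) = 69.92 — too small.
Try y = 6.5 m: A R^(2/3) = 86.85 — matches.

y_n = 6.5 m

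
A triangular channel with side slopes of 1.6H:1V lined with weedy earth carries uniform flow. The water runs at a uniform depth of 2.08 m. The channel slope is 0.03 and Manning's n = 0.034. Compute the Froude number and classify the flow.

supercritical

For a triangular section with side slope z = 1.6: A = zy² = 1.6×2.08² = 6.922 m²; P = 2y√(1+z²) = 2×2.08×1.887 = 7.849 m.
Hydraulic radius R = A/P = 6.922/7.849 = 0.8819 m.
V = (1/n) R^(2/3) √S = (1/0.034) × 0.8819^(2/3) × √0.03 = 4.685 m/s. Hydraulic depth D_h = A/T = 6.922/6.656 = 1.04 m.
Froude number Fr = V/√(g·D_h) = 4.685/√(9.81×1.04) = 1.47, which is greater than 1, so the flow is supercritical.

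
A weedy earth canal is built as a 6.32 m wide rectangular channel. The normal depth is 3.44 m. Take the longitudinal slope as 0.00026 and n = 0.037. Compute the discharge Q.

Flow area A = b·y = 6.32 × 3.44 = 21.74 m². Wetted perimeter P = b + 2y = 6.32 + 2×3.44 = 13.2 m.
Hydraulic radius R = A/P = 21.74/13.2 = 1.647 m.
Manning's equation: Q = (1/n) A R^(2/3) S^(1/2) = (1/0.037) × 21.74 × 1.647^(2/3) × 0.00026^(1/2) = 13.2 m³/s.

Q = 13.2 m³/s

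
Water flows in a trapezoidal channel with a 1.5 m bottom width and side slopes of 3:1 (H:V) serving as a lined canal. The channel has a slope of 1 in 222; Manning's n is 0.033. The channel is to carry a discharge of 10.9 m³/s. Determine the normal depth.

Manning's equation rearranged: A R^(2/3) = nQ / (1·√S) = 0.033 × 10.9 / (√0.004505) = 5.359.
At y = 1.02 m: A R^(2/3) = 3.253 — low.
At y = 1.48 m: A R^(2/3) = 7.636 — high.
At y = 1.27 m: A R^(2/3) = 5.354 — ≈ 5.359.

y_n = 1.27 m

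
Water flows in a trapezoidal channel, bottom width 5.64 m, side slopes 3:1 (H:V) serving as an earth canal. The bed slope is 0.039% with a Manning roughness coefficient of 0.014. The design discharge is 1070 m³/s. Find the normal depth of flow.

Manning's equation rearranged: A R^(2/3) = nQ / (1·√S) = 0.014 × 1070 / (√0.00039) = 758.5.
At y = 9.92 m: A R^(2/3) = 1045 — over.
At y = 8.7 m: A R^(2/3) = 758.4 — close enough.

y_n = 8.7 m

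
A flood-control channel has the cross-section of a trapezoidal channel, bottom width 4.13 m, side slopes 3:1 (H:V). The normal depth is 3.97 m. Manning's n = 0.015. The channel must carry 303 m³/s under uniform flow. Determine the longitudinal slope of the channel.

S = 0.0018

With bottom width b = 4.13 m and side slope z = 3: A = (b + zy)y = (4.13 + 3×3.97)×3.97 = 63.68 m²; P = b + 2y√(1+z²) = 4.13 + 2×3.97×3.162 = 29.24 m.
Hydraulic radius R = A/P = 63.68/29.24 = 2.178 m.
From Manning's equation, S = [nQ / (1 A R^(2/3))]² = [0.015 × 303 / (1 × 63.68 × 2.178^(2/3))]² = 0.0018.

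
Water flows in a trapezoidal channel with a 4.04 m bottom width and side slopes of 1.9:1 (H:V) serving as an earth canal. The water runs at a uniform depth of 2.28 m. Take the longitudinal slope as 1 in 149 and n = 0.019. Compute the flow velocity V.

V = 5.34 m/s

With bottom width b = 4.04 m and side slope z = 1.9: A = (b + zy)y = (4.04 + 1.9×2.28)×2.28 = 19.09 m²; P = b + 2y√(1+z²) = 4.04 + 2×2.28×2.147 = 13.83 m.
Hydraulic radius R = A/P = 19.09/13.83 = 1.38 m.
From Manning's equation, V = (1/n) R^(2/3) S^(1/2) = (1/0.019) × 1.38^(2/3) × 0.006711^(1/2) = 5.34 m/s.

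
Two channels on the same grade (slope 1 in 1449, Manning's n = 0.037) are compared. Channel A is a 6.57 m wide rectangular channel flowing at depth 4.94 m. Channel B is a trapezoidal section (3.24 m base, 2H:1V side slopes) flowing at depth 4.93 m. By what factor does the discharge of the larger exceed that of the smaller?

2.36

Channel A: Flow area A = b·y = 6.57 × 4.94 = 32.46 m². Wetted perimeter P = b + 2y = 6.57 + 2×4.94 = 16.45 m. Hydraulic radius R = A/P = 32.46/16.45 = 1.973 m. Q_A = (1/0.037)·32.46·1.973^(2/3)·√0.0006901 = 36.25 m³/s.
Channel B: With bottom width b = 3.24 m and side slope z = 2: A = (b + zy)y = (3.24 + 2×4.93)×4.93 = 64.58 m²; P = b + 2y√(1+z²) = 3.24 + 2×4.93×2.236 = 25.29 m. Hydraulic radius R = A/P = 64.58/25.29 = 2.554 m. Q_B = (1/0.037)·64.58·2.554^(2/3)·√0.0006901 = 85.68 m³/s.
The larger discharge is 85.68 m³/s and the smaller is 36.25 m³/s; the ratio is 2.36.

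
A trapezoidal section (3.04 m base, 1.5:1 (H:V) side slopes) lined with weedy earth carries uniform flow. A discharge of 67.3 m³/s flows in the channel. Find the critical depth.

At critical depth, Q² T / (g A³) = 1, i.e. A³/T = Q²/g = 67.3²/9.81 = 461.7.
Try y = 3.06 m: A³/T = 1042 — too large.
Try y = 2.04 m: A³/T = 210.4 — too small.
Try y = 2.5 m: A³/T = 464.1 — matches.

y_c = 2.5 m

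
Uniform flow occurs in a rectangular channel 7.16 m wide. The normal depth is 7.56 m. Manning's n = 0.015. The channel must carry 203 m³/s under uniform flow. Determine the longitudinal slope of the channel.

S = 0.000969

Flow area A = b·y = 7.16 × 7.56 = 54.13 m². Wetted perimeter P = b + 2y = 7.16 + 2×7.56 = 22.28 m.
Hydraulic radius R = A/P = 54.13/22.28 = 2.43 m.
From Manning's equation, S = [nQ / (1 A R^(2/3))]² = [0.015 × 203 / (1 × 54.13 × 2.43^(2/3))]² = 0.000969.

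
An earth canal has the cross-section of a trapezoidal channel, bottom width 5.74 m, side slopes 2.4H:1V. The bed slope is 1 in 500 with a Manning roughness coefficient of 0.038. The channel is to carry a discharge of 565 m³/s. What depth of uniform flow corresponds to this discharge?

Manning's equation rearranged: A R^(2/3) = nQ / (1·√S) = 0.038 × 565 / (√0.002) = 480.1.
At y = 6.23 m: A R^(2/3) = 290.4 — short.
At y = 8.97 m: A R^(2/3) = 683.3 — over.
At y = 7.73 m: A R^(2/3) = 480.1 — matches.

y_n = 7.73 m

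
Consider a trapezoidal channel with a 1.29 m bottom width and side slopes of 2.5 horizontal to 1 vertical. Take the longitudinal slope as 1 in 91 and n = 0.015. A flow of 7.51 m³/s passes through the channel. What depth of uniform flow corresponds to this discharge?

Manning's equation rearranged: A R^(2/3) = nQ / (1·√S) = 0.015 × 7.51 / (√0.01099) = 1.075.
Try y = 0.555 m: A R^(2/3) = 0.7342 — low.
Try y = 0.723 m: A R^(2/3) = 1.28 — high.
Try y = 0.666 m: A R^(2/3) = 1.075 — close enough.

y_n = 0.666 m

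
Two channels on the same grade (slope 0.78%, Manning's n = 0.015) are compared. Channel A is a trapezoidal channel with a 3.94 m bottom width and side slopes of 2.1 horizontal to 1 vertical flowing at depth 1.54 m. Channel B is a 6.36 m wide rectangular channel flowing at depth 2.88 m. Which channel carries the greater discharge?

Channel A: With bottom width b = 3.94 m and side slope z = 2.1: A = (b + zy)y = (3.94 + 2.1×1.54)×1.54 = 11.05 m²; P = b + 2y√(1+z²) = 3.94 + 2×1.54×2.326 = 11.1 m. Hydraulic radius R = A/P = 11.05/11.1 = 0.995 m. Q_A = (1/0.015)·11.05·0.995^(2/3)·√0.0078 = 64.83 m³/s.
Channel B: Flow area A = b·y = 6.36 × 2.88 = 18.32 m². Wetted perimeter P = b + 2y = 6.36 + 2×2.88 = 12.12 m. Hydraulic radius R = A/P = 18.32/12.12 = 1.511 m. Q_B = (1/0.015)·18.32·1.511^(2/3)·√0.0078 = 142 m³/s.
Q_A = 64.83 m³/s vs Q_B = 142 m³/s, so channel B carries more.

channel B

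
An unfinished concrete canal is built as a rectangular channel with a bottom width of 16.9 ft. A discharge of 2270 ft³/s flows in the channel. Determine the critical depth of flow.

y_c = 8.24 ft

For a rectangular channel, critical depth y_c = (q²/g)^(1/3) where q = Q/b = 2270/16.9 = 134.3 ft²/s.
So y_c = (134.3²/32.2)^(1/3) = 8.24 ft.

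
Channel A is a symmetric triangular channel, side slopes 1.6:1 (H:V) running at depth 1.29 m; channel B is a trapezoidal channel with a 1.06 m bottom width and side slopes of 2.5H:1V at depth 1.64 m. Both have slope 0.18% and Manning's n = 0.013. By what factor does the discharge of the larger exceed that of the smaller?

Channel A: For a triangular section with side slope z = 1.6: A = zy² = 1.6×1.29² = 2.663 m²; P = 2y√(1+z²) = 2×1.29×1.887 = 4.868 m. Hydraulic radius R = A/P = 2.663/4.868 = 0.547 m. Q_A = (1/0.013)·2.663·0.547^(2/3)·√0.0018 = 5.812 m³/s.
Channel B: With bottom width b = 1.06 m and side slope z = 2.5: A = (b + zy)y = (1.06 + 2.5×1.64)×1.64 = 8.462 m²; P = b + 2y√(1+z²) = 1.06 + 2×1.64×2.693 = 9.892 m. Hydraulic radius R = A/P = 8.462/9.892 = 0.8555 m. Q_B = (1/0.013)·8.462·0.8555^(2/3)·√0.0018 = 24.89 m³/s.
The larger discharge is 24.89 m³/s and the smaller is 5.812 m³/s; the ratio is 4.28.

4.28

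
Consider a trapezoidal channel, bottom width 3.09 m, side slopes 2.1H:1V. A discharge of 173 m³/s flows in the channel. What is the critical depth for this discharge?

y_c = 3.59 m

At critical depth, Q² T / (g A³) = 1, i.e. A³/T = Q²/g = 173²/9.81 = 3051.
At y = 4.35 m: A³/T = 7041 — over.
At y = 3.59 m: A³/T = 3058 — close enough.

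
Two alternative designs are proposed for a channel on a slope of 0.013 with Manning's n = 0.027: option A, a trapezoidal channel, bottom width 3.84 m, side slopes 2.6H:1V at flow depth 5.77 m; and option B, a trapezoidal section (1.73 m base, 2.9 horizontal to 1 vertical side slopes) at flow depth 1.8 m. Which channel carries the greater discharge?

Channel A: With bottom width b = 3.84 m and side slope z = 2.6: A = (b + zy)y = (3.84 + 2.6×5.77)×5.77 = 108.7 m²; P = b + 2y√(1+z²) = 3.84 + 2×5.77×2.786 = 35.99 m. Hydraulic radius R = A/P = 108.7/35.99 = 3.021 m. Q_A = (1/0.027)·108.7·3.021^(2/3)·√0.013 = 959.4 m³/s.
Channel B: With bottom width b = 1.73 m and side slope z = 2.9: A = (b + zy)y = (1.73 + 2.9×1.8)×1.8 = 12.51 m²; P = b + 2y√(1+z²) = 1.73 + 2×1.8×3.068 = 12.77 m. Hydraulic radius R = A/P = 12.51/12.77 = 0.9794 m. Q_B = (1/0.027)·12.51·0.9794^(2/3)·√0.013 = 52.1 m³/s.
Q_A = 959.4 m³/s vs Q_B = 52.1 m³/s, so channel A carries more.

channel A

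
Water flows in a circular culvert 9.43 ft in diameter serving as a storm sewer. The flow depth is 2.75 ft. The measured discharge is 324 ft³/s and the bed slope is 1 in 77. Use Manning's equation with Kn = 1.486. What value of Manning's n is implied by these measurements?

n = 0.012

For a circular section of diameter D = 9.43 ft at depth y = 2.75 ft, the central angle is θ = 2 arccos(1 − 2y/D) = 2.282 rad. Then A = (D²/8)(θ − sin θ) = 16.94 ft² and P = Dθ/2 = 10.76 ft.
Hydraulic radius R = A/P = 16.94/10.76 = 1.575 ft.
Rearranging Manning's equation: n = (1.486/Q) A R^(2/3) S^(1/2) = (1.486/324) × 16.94 × 1.575^(2/3) × √0.01299 = 0.012.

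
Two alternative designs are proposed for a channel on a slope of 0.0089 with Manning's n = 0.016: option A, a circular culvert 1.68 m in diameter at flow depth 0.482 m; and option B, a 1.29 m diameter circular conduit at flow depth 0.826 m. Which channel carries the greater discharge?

channel B

Channel A: For a circular section of diameter D = 1.68 m at depth y = 0.482 m, the central angle is θ = 2 arccos(1 − 2y/D) = 2.261 rad. Then A = (D²/8)(θ − sin θ) = 0.5257 m² and P = Dθ/2 = 1.899 m. Hydraulic radius R = A/P = 0.5257/1.899 = 0.2768 m. Q_A = (1/0.016)·0.5257·0.2768^(2/3)·√0.0089 = 1.316 m³/s.
Channel B: For a circular section of diameter D = 1.29 m at depth y = 0.826 m, the central angle is θ = 2 arccos(1 − 2y/D) = 3.71 rad. Then A = (D²/8)(θ − sin θ) = 0.8839 m² and P = Dθ/2 = 2.393 m. Hydraulic radius R = A/P = 0.8839/2.393 = 0.3693 m. Q_B = (1/0.016)·0.8839·0.3693^(2/3)·√0.0089 = 2.683 m³/s.
Q_A = 1.316 m³/s vs Q_B = 2.683 m³/s, so channel B carries more.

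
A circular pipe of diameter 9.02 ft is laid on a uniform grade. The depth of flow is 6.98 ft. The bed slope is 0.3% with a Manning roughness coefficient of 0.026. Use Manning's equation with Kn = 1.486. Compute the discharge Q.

For a circular section of diameter D = 9.02 ft at depth y = 6.98 ft, the central angle is θ = 2 arccos(1 − 2y/D) = 4.301 rad. Then A = (D²/8)(θ − sin θ) = 53.06 ft² and P = Dθ/2 = 19.4 ft.
Hydraulic radius R = A/P = 53.06/19.4 = 2.736 ft.
Manning's equation: Q = (1.486/n) A R^(2/3) S^(1/2) = (1.486/0.026) × 53.06 × 2.736^(2/3) × 0.003^(1/2) = 325 ft³/s.

Q = 325 ft³/s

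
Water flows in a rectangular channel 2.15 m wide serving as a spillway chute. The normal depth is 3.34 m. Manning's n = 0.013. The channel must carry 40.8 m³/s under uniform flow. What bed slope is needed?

S = 0.00719

Flow area A = b·y = 2.15 × 3.34 = 7.181 m². Wetted perimeter P = b + 2y = 2.15 + 2×3.34 = 8.83 m.
Hydraulic radius R = A/P = 7.181/8.83 = 0.8133 m.
From Manning's equation, S = [nQ / (1 A R^(2/3))]² = [0.013 × 40.8 / (1 × 7.181 × 0.8133^(2/3))]² = 0.00719.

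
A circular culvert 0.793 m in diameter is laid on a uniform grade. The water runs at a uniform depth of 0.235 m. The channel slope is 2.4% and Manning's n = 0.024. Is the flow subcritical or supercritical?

supercritical

For a circular section of diameter D = 0.793 m at depth y = 0.235 m, the central angle is θ = 2 arccos(1 − 2y/D) = 2.303 rad. Then A = (D²/8)(θ − sin θ) = 0.1225 m² and P = Dθ/2 = 0.913 m.
Hydraulic radius R = A/P = 0.1225/0.913 = 0.1342 m.
V = (1/n) R^(2/3) √S = (1/0.024) × 0.1342^(2/3) × √0.024 = 1.692 m/s. Hydraulic depth D_h = A/T = 0.1225/0.7242 = 0.1692 m.
Froude number Fr = V/√(g·D_h) = 1.692/√(9.81×0.1692) = 1.31, which is greater than 1, so the flow is supercritical.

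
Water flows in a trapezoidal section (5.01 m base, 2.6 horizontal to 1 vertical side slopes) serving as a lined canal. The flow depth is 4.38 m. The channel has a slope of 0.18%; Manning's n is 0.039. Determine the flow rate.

Q = 142 m³/s

With bottom width b = 5.01 m and side slope z = 2.6: A = (b + zy)y = (5.01 + 2.6×4.38)×4.38 = 71.82 m²; P = b + 2y√(1+z²) = 5.01 + 2×4.38×2.786 = 29.41 m.
Hydraulic radius R = A/P = 71.82/29.41 = 2.442 m.
Manning's equation: Q = (1/n) A R^(2/3) S^(1/2) = (1/0.039) × 71.82 × 2.442^(2/3) × 0.0018^(1/2) = 142 m³/s.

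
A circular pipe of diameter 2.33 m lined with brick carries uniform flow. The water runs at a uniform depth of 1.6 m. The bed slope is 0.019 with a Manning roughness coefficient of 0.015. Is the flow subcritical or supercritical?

For a circular section of diameter D = 2.33 m at depth y = 1.6 m, the central angle is θ = 2 arccos(1 − 2y/D) = 3.907 rad. Then A = (D²/8)(θ − sin θ) = 3.121 m² and P = Dθ/2 = 4.552 m.
Hydraulic radius R = A/P = 3.121/4.552 = 0.6858 m.
V = (1/n) R^(2/3) √S = (1/0.015) × 0.6858^(2/3) × √0.019 = 7.146 m/s. Hydraulic depth D_h = A/T = 3.121/2.161 = 1.444 m.
Froude number Fr = V/√(g·D_h) = 7.146/√(9.81×1.444) = 1.9, which is greater than 1, so the flow is supercritical.

supercritical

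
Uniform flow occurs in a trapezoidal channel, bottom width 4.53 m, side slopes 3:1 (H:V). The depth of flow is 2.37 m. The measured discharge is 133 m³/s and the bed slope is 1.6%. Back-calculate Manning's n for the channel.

With bottom width b = 4.53 m and side slope z = 3: A = (b + zy)y = (4.53 + 3×2.37)×2.37 = 27.59 m²; P = b + 2y√(1+z²) = 4.53 + 2×2.37×3.162 = 19.52 m.
Hydraulic radius R = A/P = 27.59/19.52 = 1.413 m.
Rearranging Manning's equation: n = (1/Q) A R^(2/3) S^(1/2) = (1/133) × 27.59 × 1.413^(2/3) × √0.016 = 0.033.

n = 0.033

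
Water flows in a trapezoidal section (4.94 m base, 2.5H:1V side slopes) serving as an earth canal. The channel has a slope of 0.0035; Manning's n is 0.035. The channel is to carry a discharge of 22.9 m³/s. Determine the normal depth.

y_n = 1.53 m

Manning's equation rearranged: A R^(2/3) = nQ / (1·√S) = 0.035 × 22.9 / (√0.0035) = 13.55.
Trying y = 1.83 m: A R^(2/3) = 19.41 — too large.
Trying y = 1.53 m: A R^(2/3) = 13.57 — matches.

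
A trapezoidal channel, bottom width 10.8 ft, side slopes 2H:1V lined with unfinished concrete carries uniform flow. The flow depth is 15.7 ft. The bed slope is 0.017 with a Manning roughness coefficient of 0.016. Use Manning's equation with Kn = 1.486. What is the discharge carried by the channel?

With bottom width b = 10.8 ft and side slope z = 2: A = (b + zy)y = (10.8 + 2×15.7)×15.7 = 662.5 ft²; P = b + 2y√(1+z²) = 10.8 + 2×15.7×2.236 = 81.01 ft.
Hydraulic radius R = A/P = 662.5/81.01 = 8.178 ft.
Manning's equation: Q = (1.486/n) A R^(2/3) S^(1/2) = (1.486/0.016) × 662.5 × 8.178^(2/3) × 0.017^(1/2) = 32600 ft³/s.

Q = 32600 ft³/s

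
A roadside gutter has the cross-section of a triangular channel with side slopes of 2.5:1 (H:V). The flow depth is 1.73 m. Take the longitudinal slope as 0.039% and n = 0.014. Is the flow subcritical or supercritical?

For a triangular section with side slope z = 2.5: A = zy² = 2.5×1.73² = 7.482 m²; P = 2y√(1+z²) = 2×1.73×2.693 = 9.316 m.
Hydraulic radius R = A/P = 7.482/9.316 = 0.8031 m.
V = (1/n) R^(2/3) √S = (1/0.014) × 0.8031^(2/3) × √0.00039 = 1.219 m/s. Hydraulic depth D_h = A/T = 7.482/8.65 = 0.865 m.
Froude number Fr = V/√(g·D_h) = 1.219/√(9.81×0.865) = 0.418, which is less than 1, so the flow is subcritical.

subcritical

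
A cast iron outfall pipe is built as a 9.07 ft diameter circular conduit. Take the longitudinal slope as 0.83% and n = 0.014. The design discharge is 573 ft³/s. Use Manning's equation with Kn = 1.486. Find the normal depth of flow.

y_n = 4.7 ft

Manning's equation rearranged: A R^(2/3) = nQ / (1.486·√S) = 0.014 × 573 / (1.486 × √0.0083) = 59.25.
Trying y = 3.31 ft: A R^(2/3) = 31.72 — too small.
Trying y = 4.7 ft: A R^(2/3) = 59.22 — close enough.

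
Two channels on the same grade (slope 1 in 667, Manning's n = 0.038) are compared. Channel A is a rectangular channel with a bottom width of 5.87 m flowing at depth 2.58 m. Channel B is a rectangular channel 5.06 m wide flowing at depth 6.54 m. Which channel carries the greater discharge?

channel B

Channel A: Flow area A = b·y = 5.87 × 2.58 = 15.14 m². Wetted perimeter P = b + 2y = 5.87 + 2×2.58 = 11.03 m. Hydraulic radius R = A/P = 15.14/11.03 = 1.373 m. Q_A = (1/0.038)·15.14·1.373^(2/3)·√0.001499 = 19.06 m³/s.
Channel B: Flow area A = b·y = 5.06 × 6.54 = 33.09 m². Wetted perimeter P = b + 2y = 5.06 + 2×6.54 = 18.14 m. Hydraulic radius R = A/P = 33.09/18.14 = 1.824 m. Q_B = (1/0.038)·33.09·1.824^(2/3)·√0.001499 = 50.34 m³/s.
Q_A = 19.06 m³/s vs Q_B = 50.34 m³/s, so channel B carries more.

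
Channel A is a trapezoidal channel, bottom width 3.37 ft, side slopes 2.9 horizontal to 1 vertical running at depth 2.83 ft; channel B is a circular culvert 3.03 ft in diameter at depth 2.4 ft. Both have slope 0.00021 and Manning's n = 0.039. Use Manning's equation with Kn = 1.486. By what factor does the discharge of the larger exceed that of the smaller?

Channel A: With bottom width b = 3.37 ft and side slope z = 2.9: A = (b + zy)y = (3.37 + 2.9×2.83)×2.83 = 32.76 ft²; P = b + 2y√(1+z²) = 3.37 + 2×2.83×3.068 = 20.73 ft. Hydraulic radius R = A/P = 32.76/20.73 = 1.58 ft. Q_A = (1.486/0.039)·32.76·1.58^(2/3)·√0.00021 = 24.54 ft³/s.
Channel B: For a circular section of diameter D = 3.03 ft at depth y = 2.4 ft, the central angle is θ = 2 arccos(1 − 2y/D) = 4.389 rad. Then A = (D²/8)(θ − sin θ) = 6.125 ft² and P = Dθ/2 = 6.65 ft. Hydraulic radius R = A/P = 6.125/6.65 = 0.9211 ft. Q_B = (1.486/0.039)·6.125·0.9211^(2/3)·√0.00021 = 3.202 ft³/s.
The larger discharge is 24.54 ft³/s and the smaller is 3.202 ft³/s; the ratio is 7.67.

7.67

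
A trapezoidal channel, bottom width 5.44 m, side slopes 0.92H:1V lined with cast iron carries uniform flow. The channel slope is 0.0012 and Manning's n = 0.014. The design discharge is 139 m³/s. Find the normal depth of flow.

y_n = 3.78 m

Manning's equation rearranged: A R^(2/3) = nQ / (1·√S) = 0.014 × 139 / (√0.0012) = 56.18.
Trying y = 3.36 m: A R^(2/3) = 45 — short.
Trying y = 3.78 m: A R^(2/3) = 56.07 — matches.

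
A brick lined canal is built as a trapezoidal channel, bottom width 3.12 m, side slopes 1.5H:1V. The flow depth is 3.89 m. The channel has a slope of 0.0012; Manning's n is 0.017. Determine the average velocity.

With bottom width b = 3.12 m and side slope z = 1.5: A = (b + zy)y = (3.12 + 1.5×3.89)×3.89 = 34.83 m²; P = b + 2y√(1+z²) = 3.12 + 2×3.89×1.803 = 17.15 m.
Hydraulic radius R = A/P = 34.83/17.15 = 2.032 m.
From Manning's equation, V = (1/n) R^(2/3) S^(1/2) = (1/0.017) × 2.032^(2/3) × 0.0012^(1/2) = 3.27 m/s.

V = 3.27 m/s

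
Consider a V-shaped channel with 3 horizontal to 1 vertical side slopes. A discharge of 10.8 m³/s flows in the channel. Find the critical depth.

y_c = 1.21 m

At critical depth, Q² T / (g A³) = 1, i.e. A³/T = Q²/g = 10.8²/9.81 = 11.89.
At y = 0.839 m: A³/T = 1.871 — short.
At y = 1.21 m: A³/T = 11.67 — matches.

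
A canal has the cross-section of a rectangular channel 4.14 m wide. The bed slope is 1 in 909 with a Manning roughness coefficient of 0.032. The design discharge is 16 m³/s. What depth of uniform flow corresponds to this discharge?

y_n = 3.2 m

Manning's equation rearranged: A R^(2/3) = nQ / (1·√S) = 0.032 × 16 / (√0.0011) = 15.44.
Trying y = 2.85 m: A R^(2/3) = 13.32 — low.
Trying y = 3.84 m: A R^(2/3) = 19.37 — high.
Trying y = 3.2 m: A R^(2/3) = 15.43 — ≈ 15.44.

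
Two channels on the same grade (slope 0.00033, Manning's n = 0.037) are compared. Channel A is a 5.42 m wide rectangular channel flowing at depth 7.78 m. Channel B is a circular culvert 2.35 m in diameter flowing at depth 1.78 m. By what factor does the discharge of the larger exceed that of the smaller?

Channel A: Flow area A = b·y = 5.42 × 7.78 = 42.17 m². Wetted perimeter P = b + 2y = 5.42 + 2×7.78 = 20.98 m. Hydraulic radius R = A/P = 42.17/20.98 = 2.01 m. Q_A = (1/0.037)·42.17·2.01^(2/3)·√0.00033 = 32.97 m³/s.
Channel B: For a circular section of diameter D = 2.35 m at depth y = 1.78 m, the central angle is θ = 2 arccos(1 − 2y/D) = 4.223 rad. Then A = (D²/8)(θ − sin θ) = 3.525 m² and P = Dθ/2 = 4.962 m. Hydraulic radius R = A/P = 3.525/4.962 = 0.7103 m. Q_B = (1/0.037)·3.525·0.7103^(2/3)·√0.00033 = 1.378 m³/s.
The larger discharge is 32.97 m³/s and the smaller is 1.378 m³/s; the ratio is 23.9.

23.9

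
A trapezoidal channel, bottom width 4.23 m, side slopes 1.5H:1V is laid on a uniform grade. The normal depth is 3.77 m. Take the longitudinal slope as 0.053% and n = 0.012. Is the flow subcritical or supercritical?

subcritical

With bottom width b = 4.23 m and side slope z = 1.5: A = (b + zy)y = (4.23 + 1.5×3.77)×3.77 = 37.27 m²; P = b + 2y√(1+z²) = 4.23 + 2×3.77×1.803 = 17.82 m.
Hydraulic radius R = A/P = 37.27/17.82 = 2.091 m.
V = (1/n) R^(2/3) √S = (1/0.012) × 2.091^(2/3) × √0.00053 = 3.137 m/s. Hydraulic depth D_h = A/T = 37.27/15.54 = 2.398 m.
Froude number Fr = V/√(g·D_h) = 3.137/√(9.81×2.398) = 0.647, which is less than 1, so the flow is subcritical.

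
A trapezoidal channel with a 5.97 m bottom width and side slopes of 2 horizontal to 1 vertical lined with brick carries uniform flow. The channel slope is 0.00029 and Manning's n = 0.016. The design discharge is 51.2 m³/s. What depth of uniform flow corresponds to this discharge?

Manning's equation rearranged: A R^(2/3) = nQ / (1·√S) = 0.016 × 51.2 / (√0.00029) = 48.11.
At y = 3.11 m: A R^(2/3) = 58.3 — too large.
At y = 2.83 m: A R^(2/3) = 48.11 — ≈ 48.11.

y_n = 2.83 m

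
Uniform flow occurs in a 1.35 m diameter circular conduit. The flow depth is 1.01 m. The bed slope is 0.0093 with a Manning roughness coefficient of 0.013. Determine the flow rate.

Q = 4.68 m³/s

For a circular section of diameter D = 1.35 m at depth y = 1.01 m, the central angle is θ = 2 arccos(1 − 2y/D) = 4.18 rad. Then A = (D²/8)(θ − sin θ) = 1.149 m² and P = Dθ/2 = 2.822 m.
Hydraulic radius R = A/P = 1.149/2.822 = 0.4071 m.
Manning's equation: Q = (1/n) A R^(2/3) S^(1/2) = (1/0.013) × 1.149 × 0.4071^(2/3) × 0.0093^(1/2) = 4.68 m³/s.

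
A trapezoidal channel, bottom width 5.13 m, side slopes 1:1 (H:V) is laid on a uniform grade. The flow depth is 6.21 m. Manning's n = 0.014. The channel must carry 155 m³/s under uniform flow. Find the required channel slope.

S = 0.00021

With bottom width b = 5.13 m and side slope z = 1: A = (b + zy)y = (5.13 + 1×6.21)×6.21 = 70.42 m²; P = b + 2y√(1+z²) = 5.13 + 2×6.21×1.414 = 22.69 m.
Hydraulic radius R = A/P = 70.42/22.69 = 3.103 m.
From Manning's equation, S = [nQ / (1 A R^(2/3))]² = [0.014 × 155 / (1 × 70.42 × 3.103^(2/3))]² = 0.00021.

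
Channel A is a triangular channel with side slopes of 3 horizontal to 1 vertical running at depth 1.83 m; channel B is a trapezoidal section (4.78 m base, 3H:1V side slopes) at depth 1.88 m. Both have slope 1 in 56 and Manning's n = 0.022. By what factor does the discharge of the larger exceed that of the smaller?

Channel A: For a triangular section with side slope z = 3: A = zy² = 3×1.83² = 10.05 m²; P = 2y√(1+z²) = 2×1.83×3.162 = 11.57 m. Hydraulic radius R = A/P = 10.05/11.57 = 0.868 m. Q_A = (1/0.022)·10.05·0.868^(2/3)·√0.01786 = 55.53 m³/s.
Channel B: With bottom width b = 4.78 m and side slope z = 3: A = (b + zy)y = (4.78 + 3×1.88)×1.88 = 19.59 m²; P = b + 2y√(1+z²) = 4.78 + 2×1.88×3.162 = 16.67 m. Hydraulic radius R = A/P = 19.59/16.67 = 1.175 m. Q_B = (1/0.022)·19.59·1.175^(2/3)·√0.01786 = 132.5 m³/s.
The larger discharge is 132.5 m³/s and the smaller is 55.53 m³/s; the ratio is 2.39.

2.39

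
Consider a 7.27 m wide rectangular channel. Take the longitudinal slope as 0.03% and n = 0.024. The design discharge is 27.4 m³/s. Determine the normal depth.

Manning's equation rearranged: A R^(2/3) = nQ / (1·√S) = 0.024 × 27.4 / (√0.0003) = 37.97.
Try y = 2.57 m: A R^(2/3) = 24.54 — low.
Try y = 3.54 m: A R^(2/3) = 37.99 — ≈ 37.97.

y_n = 3.54 m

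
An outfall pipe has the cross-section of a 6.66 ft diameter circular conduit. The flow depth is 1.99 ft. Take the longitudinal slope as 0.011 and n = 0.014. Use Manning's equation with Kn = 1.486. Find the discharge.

For a circular section of diameter D = 6.66 ft at depth y = 1.99 ft, the central angle is θ = 2 arccos(1 − 2y/D) = 2.313 rad. Then A = (D²/8)(θ − sin θ) = 8.741 ft² and P = Dθ/2 = 7.703 ft.
Hydraulic radius R = A/P = 8.741/7.703 = 1.135 ft.
Manning's equation: Q = (1.486/n) A R^(2/3) S^(1/2) = (1.486/0.014) × 8.741 × 1.135^(2/3) × 0.011^(1/2) = 106 ft³/s.

Q = 106 ft³/s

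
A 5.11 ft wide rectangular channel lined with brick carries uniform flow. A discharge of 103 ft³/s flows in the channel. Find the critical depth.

y_c = 2.33 ft

For a rectangular channel, critical depth y_c = (q²/g)^(1/3) where q = Q/b = 103/5.11 = 20.16 ft²/s.
So y_c = (20.16²/32.2)^(1/3) = 2.33 ft.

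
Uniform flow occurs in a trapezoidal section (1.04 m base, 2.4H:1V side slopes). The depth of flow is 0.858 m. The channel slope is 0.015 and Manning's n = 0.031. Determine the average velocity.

V = 2.43 m/s

With bottom width b = 1.04 m and side slope z = 2.4: A = (b + zy)y = (1.04 + 2.4×0.858)×0.858 = 2.659 m²; P = b + 2y√(1+z²) = 1.04 + 2×0.858×2.6 = 5.502 m.
Hydraulic radius R = A/P = 2.659/5.502 = 0.4833 m.
From Manning's equation, V = (1/n) R^(2/3) S^(1/2) = (1/0.031) × 0.4833^(2/3) × 0.015^(1/2) = 2.43 m/s.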